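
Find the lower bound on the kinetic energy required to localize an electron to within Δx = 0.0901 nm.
1.173 eV

Localizing a particle requires giving it sufficient momentum uncertainty:

1. From uncertainty principle: Δp ≥ ℏ/(2Δx)
   Δp_min = (1.055e-34 J·s) / (2 × 9.010e-11 m)
   Δp_min = 5.852e-25 kg·m/s

2. This momentum uncertainty corresponds to kinetic energy:
   KE ≈ (Δp)²/(2m) = (5.852e-25)²/(2 × 9.109e-31 kg)
   KE = 1.880e-19 J = 1.173 eV

Tighter localization requires more energy.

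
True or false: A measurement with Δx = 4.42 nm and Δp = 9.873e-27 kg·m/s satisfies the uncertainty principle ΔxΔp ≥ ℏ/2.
No, it violates the uncertainty principle (impossible measurement).

Calculate the product ΔxΔp:
ΔxΔp = (4.420e-09 m) × (9.873e-27 kg·m/s)
ΔxΔp = 4.364e-35 J·s

Compare to the minimum allowed value ℏ/2:
ℏ/2 = 5.273e-35 J·s

Since ΔxΔp = 4.364e-35 J·s < 5.273e-35 J·s = ℏ/2,
the measurement violates the uncertainty principle.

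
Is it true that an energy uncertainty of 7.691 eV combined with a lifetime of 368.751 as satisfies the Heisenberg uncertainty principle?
Yes, it satisfies the uncertainty relation.

Calculate the product ΔEΔt:
ΔE = 7.691 eV = 1.232e-18 J
ΔEΔt = (1.232e-18 J) × (3.688e-16 s)
ΔEΔt = 4.544e-34 J·s

Compare to the minimum allowed value ℏ/2:
ℏ/2 = 5.273e-35 J·s

Since ΔEΔt = 4.544e-34 J·s ≥ 5.273e-35 J·s = ℏ/2,
this satisfies the uncertainty relation.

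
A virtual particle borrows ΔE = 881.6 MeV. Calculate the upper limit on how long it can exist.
3.733 × 10^-25 s

Using the energy-time uncertainty principle:
ΔEΔt ≥ ℏ/2

For a virtual particle borrowing energy ΔE, the maximum lifetime is:
Δt_max = ℏ/(2ΔE)

Converting energy:
ΔE = 881.6 MeV = 1.412e-10 J

Δt_max = (1.055e-34 J·s) / (2 × 1.412e-10 J)
Δt_max = 3.733e-25 s = 3.733 × 10^-25 s

Virtual particles with higher borrowed energy exist for shorter times.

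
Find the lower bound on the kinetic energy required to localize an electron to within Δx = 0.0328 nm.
8.854 eV

Localizing a particle requires giving it sufficient momentum uncertainty:

1. From uncertainty principle: Δp ≥ ℏ/(2Δx)
   Δp_min = (1.055e-34 J·s) / (2 × 3.280e-11 m)
   Δp_min = 1.608e-24 kg·m/s

2. This momentum uncertainty corresponds to kinetic energy:
   KE ≈ (Δp)²/(2m) = (1.608e-24)²/(2 × 9.109e-31 kg)
   KE = 1.418e-18 J = 8.854 eV

Tighter localization requires more energy.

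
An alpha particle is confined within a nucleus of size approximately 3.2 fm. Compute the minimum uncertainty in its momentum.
1.648 × 10^-20 kg·m/s

Using the Heisenberg uncertainty principle:
ΔxΔp ≥ ℏ/2

With Δx ≈ L = 3.200e-15 m (the confinement size):
Δp_min = ℏ/(2Δx)
Δp_min = (1.055e-34 J·s) / (2 × 3.200e-15 m)
Δp_min = 1.648e-20 kg·m/s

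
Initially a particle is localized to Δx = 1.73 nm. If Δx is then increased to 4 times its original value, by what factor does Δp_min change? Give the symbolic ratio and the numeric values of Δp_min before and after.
Original Δp_min = 3.048 × 10^-26 kg·m/s; new Δp'_min = 7.620 × 10^-27 kg·m/s; ratio Δp'_min/Δp_min = 1/4.

From the uncertainty principle ΔxΔp ≥ ℏ/2, the minimum momentum uncertainty is Δp_min = ℏ/(2Δx).

Original (Δx = 1.73 nm = 1.730e-09 m):
Δp_min = (1.055e-34 J·s)/(2 × 1.730e-09 m) = 3.048e-26 kg·m/s

When Δx → 4Δx:
Δp'_min = ℏ/(2 × 4Δx) = (1/4) × ℏ/(2Δx) = (1/4) × Δp_min
Δp'_min = 1/4 × 3.048e-26 kg·m/s = 7.620e-27 kg·m/s

Since Δp_min ∝ 1/Δx, when Δx is increased to 4 times its original value, Δp_min decreases to 1/4 of its original value.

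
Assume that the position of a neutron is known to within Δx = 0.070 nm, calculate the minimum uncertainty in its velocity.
449.730 m/s

Using the Heisenberg uncertainty principle and Δp = mΔv:
ΔxΔp ≥ ℏ/2
Δx(mΔv) ≥ ℏ/2

The minimum uncertainty in velocity is:
Δv_min = ℏ/(2mΔx)
Δv_min = (1.055e-34 J·s) / (2 × 1.675e-27 kg × 7.000e-11 m)
Δv_min = 4.497e+02 m/s = 449.730 m/s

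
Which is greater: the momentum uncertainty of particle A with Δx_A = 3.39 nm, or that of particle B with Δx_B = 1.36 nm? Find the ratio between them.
Particle B has the larger minimum momentum uncertainty, by a factor of 2.49.

For each particle, the minimum momentum uncertainty is Δp_min = ℏ/(2Δx):

Particle A: Δp_A = ℏ/(2×3.390e-09 m) = 1.555e-26 kg·m/s
Particle B: Δp_B = ℏ/(2×1.360e-09 m) = 3.877e-26 kg·m/s

Ratio: Δp_B/Δp_A = 2.49

Since Δp_min ∝ 1/Δx, the particle with smaller position uncertainty (B) has larger momentum uncertainty.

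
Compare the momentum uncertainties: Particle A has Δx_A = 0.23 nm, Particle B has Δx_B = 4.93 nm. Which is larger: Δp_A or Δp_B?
Particle A has the larger minimum momentum uncertainty, by a factor of 21.43.

For each particle, the minimum momentum uncertainty is Δp_min = ℏ/(2Δx):

Particle A: Δp_A = ℏ/(2×2.300e-10 m) = 2.293e-25 kg·m/s
Particle B: Δp_B = ℏ/(2×4.930e-09 m) = 1.070e-26 kg·m/s

Ratio: Δp_A/Δp_B = 21.43

Since Δp_min ∝ 1/Δx, the particle with smaller position uncertainty (A) has larger momentum uncertainty.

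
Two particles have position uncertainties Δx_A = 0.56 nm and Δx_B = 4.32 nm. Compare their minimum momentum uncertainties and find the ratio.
Particle A has the larger minimum momentum uncertainty, by a factor of 7.71.

For each particle, the minimum momentum uncertainty is Δp_min = ℏ/(2Δx):

Particle A: Δp_A = ℏ/(2×5.600e-10 m) = 9.416e-26 kg·m/s
Particle B: Δp_B = ℏ/(2×4.320e-09 m) = 1.221e-26 kg·m/s

Ratio: Δp_A/Δp_B = 7.71

Since Δp_min ∝ 1/Δx, the particle with smaller position uncertainty (A) has larger momentum uncertainty.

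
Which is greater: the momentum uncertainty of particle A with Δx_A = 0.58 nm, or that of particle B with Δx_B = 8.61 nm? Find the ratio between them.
Particle A has the larger minimum momentum uncertainty, by a factor of 14.84.

For each particle, the minimum momentum uncertainty is Δp_min = ℏ/(2Δx):

Particle A: Δp_A = ℏ/(2×5.800e-10 m) = 9.091e-26 kg·m/s
Particle B: Δp_B = ℏ/(2×8.610e-09 m) = 6.124e-27 kg·m/s

Ratio: Δp_A/Δp_B = 14.84

Since Δp_min ∝ 1/Δx, the particle with smaller position uncertainty (A) has larger momentum uncertainty.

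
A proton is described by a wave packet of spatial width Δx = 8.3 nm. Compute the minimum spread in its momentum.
6.353 × 10^-27 kg·m/s

For a wave packet, the spatial width Δx and momentum spread Δp are related by the uncertainty principle:
ΔxΔp ≥ ℏ/2

The minimum momentum spread is:
Δp_min = ℏ/(2Δx)
Δp_min = (1.055e-34 J·s) / (2 × 8.300e-09 m)
Δp_min = 6.353e-27 kg·m/s

A wave packet cannot have both a well-defined position and well-defined momentum.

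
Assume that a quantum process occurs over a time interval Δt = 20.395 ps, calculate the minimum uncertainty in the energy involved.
16.137 μeV

Using the energy-time uncertainty principle:
ΔEΔt ≥ ℏ/2

The minimum uncertainty in energy is:
ΔE_min = ℏ/(2Δt)
ΔE_min = (1.055e-34 J·s) / (2 × 2.040e-11 s)
ΔE_min = 2.585e-24 J = 16.137 μeV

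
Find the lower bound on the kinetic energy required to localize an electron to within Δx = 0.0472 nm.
4.275 eV

Localizing a particle requires giving it sufficient momentum uncertainty:

1. From uncertainty principle: Δp ≥ ℏ/(2Δx)
   Δp_min = (1.055e-34 J·s) / (2 × 4.720e-11 m)
   Δp_min = 1.117e-24 kg·m/s

2. This momentum uncertainty corresponds to kinetic energy:
   KE ≈ (Δp)²/(2m) = (1.117e-24)²/(2 × 9.109e-31 kg)
   KE = 6.850e-19 J = 4.275 eV

Tighter localization requires more energy.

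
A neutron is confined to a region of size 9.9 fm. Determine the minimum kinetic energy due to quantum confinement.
52.855 keV

Using the uncertainty principle:

1. Position uncertainty: Δx ≈ 9.900e-15 m
2. Minimum momentum uncertainty: Δp = ℏ/(2Δx) = 5.326e-21 kg·m/s
3. Minimum kinetic energy:
   KE = (Δp)²/(2m) = (5.326e-21)²/(2 × 1.675e-27 kg)
   KE = 8.468e-15 J = 52.855 keV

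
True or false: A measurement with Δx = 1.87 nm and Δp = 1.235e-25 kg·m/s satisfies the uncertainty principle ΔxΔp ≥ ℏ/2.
Yes, it satisfies the uncertainty principle.

Calculate the product ΔxΔp:
ΔxΔp = (1.870e-09 m) × (1.235e-25 kg·m/s)
ΔxΔp = 2.309e-34 J·s

Compare to the minimum allowed value ℏ/2:
ℏ/2 = 5.273e-35 J·s

Since ΔxΔp = 2.309e-34 J·s ≥ 5.273e-35 J·s = ℏ/2,
the measurement satisfies the uncertainty principle.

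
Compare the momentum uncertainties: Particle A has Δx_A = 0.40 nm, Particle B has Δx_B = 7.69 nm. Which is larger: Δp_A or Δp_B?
Particle A has the larger minimum momentum uncertainty, by a factor of 19.22.

For each particle, the minimum momentum uncertainty is Δp_min = ℏ/(2Δx):

Particle A: Δp_A = ℏ/(2×4.000e-10 m) = 1.318e-25 kg·m/s
Particle B: Δp_B = ℏ/(2×7.690e-09 m) = 6.857e-27 kg·m/s

Ratio: Δp_A/Δp_B = 19.22

Since Δp_min ∝ 1/Δx, the particle with smaller position uncertainty (A) has larger momentum uncertainty.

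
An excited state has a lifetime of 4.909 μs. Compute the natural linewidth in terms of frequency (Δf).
16.211 kHz

Using the energy-time uncertainty principle and E = hf:
ΔEΔt ≥ ℏ/2
hΔf·Δt ≥ ℏ/2

The minimum frequency uncertainty is:
Δf = ℏ/(2hτ) = 1/(4πτ)
Δf = 1/(4π × 4.909e-06 s)
Δf = 1.621e+04 Hz = 16.211 kHz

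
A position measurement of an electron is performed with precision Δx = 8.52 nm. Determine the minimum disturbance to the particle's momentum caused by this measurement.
6.189 × 10^-27 kg·m/s

The uncertainty principle implies that measuring position disturbs momentum:
ΔxΔp ≥ ℏ/2

When we measure position with precision Δx, we necessarily introduce a momentum uncertainty:
Δp ≥ ℏ/(2Δx)
Δp_min = (1.055e-34 J·s) / (2 × 8.520e-09 m)
Δp_min = 6.189e-27 kg·m/s

The more precisely we measure position, the greater the momentum disturbance.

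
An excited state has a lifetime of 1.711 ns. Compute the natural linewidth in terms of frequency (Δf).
46.509 MHz

Using the energy-time uncertainty principle and E = hf:
ΔEΔt ≥ ℏ/2
hΔf·Δt ≥ ℏ/2

The minimum frequency uncertainty is:
Δf = ℏ/(2hτ) = 1/(4πτ)
Δf = 1/(4π × 1.711e-09 s)
Δf = 4.651e+07 Hz = 46.509 MHz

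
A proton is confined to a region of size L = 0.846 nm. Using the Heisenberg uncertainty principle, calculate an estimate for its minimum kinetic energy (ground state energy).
7.248 μeV

Using the uncertainty principle to estimate ground state energy:

1. The position uncertainty is approximately the confinement size:
   Δx ≈ L = 8.460e-10 m

2. From ΔxΔp ≥ ℏ/2, the minimum momentum uncertainty is:
   Δp ≈ ℏ/(2L) = 6.233e-26 kg·m/s

3. The kinetic energy is approximately:
   KE ≈ (Δp)²/(2m) = (6.233e-26)²/(2 × 1.673e-27 kg)
   KE ≈ 1.161e-24 J = 7.248 μeV

This is an order-of-magnitude estimate of the ground state energy.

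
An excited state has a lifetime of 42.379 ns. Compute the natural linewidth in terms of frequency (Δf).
1.878 MHz

Using the energy-time uncertainty principle and E = hf:
ΔEΔt ≥ ℏ/2
hΔf·Δt ≥ ℏ/2

The minimum frequency uncertainty is:
Δf = ℏ/(2hτ) = 1/(4πτ)
Δf = 1/(4π × 4.238e-08 s)
Δf = 1.878e+06 Hz = 1.878 MHz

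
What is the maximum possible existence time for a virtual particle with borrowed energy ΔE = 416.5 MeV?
7.902 × 10^-25 s

Using the energy-time uncertainty principle:
ΔEΔt ≥ ℏ/2

For a virtual particle borrowing energy ΔE, the maximum lifetime is:
Δt_max = ℏ/(2ΔE)

Converting energy:
ΔE = 416.5 MeV = 6.673e-11 J

Δt_max = (1.055e-34 J·s) / (2 × 6.673e-11 J)
Δt_max = 7.902e-25 s = 7.902 × 10^-25 s

Virtual particles with higher borrowed energy exist for shorter times.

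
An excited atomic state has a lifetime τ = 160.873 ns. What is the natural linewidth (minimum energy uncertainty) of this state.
2.046 neV

Using the energy-time uncertainty principle:
ΔEΔt ≥ ℏ/2

The lifetime τ represents the time uncertainty Δt.
The natural linewidth (minimum energy uncertainty) is:

ΔE = ℏ/(2τ)
ΔE = (1.055e-34 J·s) / (2 × 1.609e-07 s)
ΔE = 3.278e-28 J = 2.046 neV

This natural linewidth limits the precision of spectroscopic measurements.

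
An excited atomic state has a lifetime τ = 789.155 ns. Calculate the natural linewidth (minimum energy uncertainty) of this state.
417.036 peV

Using the energy-time uncertainty principle:
ΔEΔt ≥ ℏ/2

The lifetime τ represents the time uncertainty Δt.
The natural linewidth (minimum energy uncertainty) is:

ΔE = ℏ/(2τ)
ΔE = (1.055e-34 J·s) / (2 × 7.892e-07 s)
ΔE = 6.682e-29 J = 417.036 peV

This natural linewidth limits the precision of spectroscopic measurements.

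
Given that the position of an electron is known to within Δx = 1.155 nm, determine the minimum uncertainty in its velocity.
50.116 km/s

Using the Heisenberg uncertainty principle and Δp = mΔv:
ΔxΔp ≥ ℏ/2
Δx(mΔv) ≥ ℏ/2

The minimum uncertainty in velocity is:
Δv_min = ℏ/(2mΔx)
Δv_min = (1.055e-34 J·s) / (2 × 9.109e-31 kg × 1.155e-09 m)
Δv_min = 5.012e+04 m/s = 50.116 km/s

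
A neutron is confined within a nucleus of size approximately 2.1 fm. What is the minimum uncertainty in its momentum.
2.511 × 10^-20 kg·m/s

Using the Heisenberg uncertainty principle:
ΔxΔp ≥ ℏ/2

With Δx ≈ L = 2.100e-15 m (the confinement size):
Δp_min = ℏ/(2Δx)
Δp_min = (1.055e-34 J·s) / (2 × 2.100e-15 m)
Δp_min = 2.511e-20 kg·m/s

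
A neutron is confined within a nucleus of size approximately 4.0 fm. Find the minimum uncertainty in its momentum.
1.318 × 10^-20 kg·m/s

Using the Heisenberg uncertainty principle:
ΔxΔp ≥ ℏ/2

With Δx ≈ L = 4.000e-15 m (the confinement size):
Δp_min = ℏ/(2Δx)
Δp_min = (1.055e-34 J·s) / (2 × 4.000e-15 m)
Δp_min = 1.318e-20 kg·m/s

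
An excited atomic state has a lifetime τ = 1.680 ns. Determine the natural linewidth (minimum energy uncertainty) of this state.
195.896 neV

Using the energy-time uncertainty principle:
ΔEΔt ≥ ℏ/2

The lifetime τ represents the time uncertainty Δt.
The natural linewidth (minimum energy uncertainty) is:

ΔE = ℏ/(2τ)
ΔE = (1.055e-34 J·s) / (2 × 1.680e-09 s)
ΔE = 3.139e-26 J = 195.896 neV

This natural linewidth limits the precision of spectroscopic measurements.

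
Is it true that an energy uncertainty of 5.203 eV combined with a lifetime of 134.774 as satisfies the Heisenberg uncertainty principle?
Yes, it satisfies the uncertainty relation.

Calculate the product ΔEΔt:
ΔE = 5.203 eV = 8.336e-19 J
ΔEΔt = (8.336e-19 J) × (1.348e-16 s)
ΔEΔt = 1.123e-34 J·s

Compare to the minimum allowed value ℏ/2:
ℏ/2 = 5.273e-35 J·s

Since ΔEΔt = 1.123e-34 J·s ≥ 5.273e-35 J·s = ℏ/2,
this satisfies the uncertainty relation.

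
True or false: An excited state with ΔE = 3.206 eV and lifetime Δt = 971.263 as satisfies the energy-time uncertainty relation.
Yes, it satisfies the uncertainty relation.

Calculate the product ΔEΔt:
ΔE = 3.206 eV = 5.137e-19 J
ΔEΔt = (5.137e-19 J) × (9.713e-16 s)
ΔEΔt = 4.989e-34 J·s

Compare to the minimum allowed value ℏ/2:
ℏ/2 = 5.273e-35 J·s

Since ΔEΔt = 4.989e-34 J·s ≥ 5.273e-35 J·s = ℏ/2,
this satisfies the uncertainty relation.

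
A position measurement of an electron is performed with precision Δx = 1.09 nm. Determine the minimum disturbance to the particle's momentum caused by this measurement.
4.837 × 10^-26 kg·m/s

The uncertainty principle implies that measuring position disturbs momentum:
ΔxΔp ≥ ℏ/2

When we measure position with precision Δx, we necessarily introduce a momentum uncertainty:
Δp ≥ ℏ/(2Δx)
Δp_min = (1.055e-34 J·s) / (2 × 1.090e-09 m)
Δp_min = 4.837e-26 kg·m/s

The more precisely we measure position, the greater the momentum disturbance.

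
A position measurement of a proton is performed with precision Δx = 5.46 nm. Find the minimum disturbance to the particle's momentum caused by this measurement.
9.657 × 10^-27 kg·m/s

The uncertainty principle implies that measuring position disturbs momentum:
ΔxΔp ≥ ℏ/2

When we measure position with precision Δx, we necessarily introduce a momentum uncertainty:
Δp ≥ ℏ/(2Δx)
Δp_min = (1.055e-34 J·s) / (2 × 5.460e-09 m)
Δp_min = 9.657e-27 kg·m/s

The more precisely we measure position, the greater the momentum disturbance.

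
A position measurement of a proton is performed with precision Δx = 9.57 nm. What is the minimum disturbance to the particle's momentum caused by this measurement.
5.510 × 10^-27 kg·m/s

The uncertainty principle implies that measuring position disturbs momentum:
ΔxΔp ≥ ℏ/2

When we measure position with precision Δx, we necessarily introduce a momentum uncertainty:
Δp ≥ ℏ/(2Δx)
Δp_min = (1.055e-34 J·s) / (2 × 9.570e-09 m)
Δp_min = 5.510e-27 kg·m/s

The more precisely we measure position, the greater the momentum disturbance.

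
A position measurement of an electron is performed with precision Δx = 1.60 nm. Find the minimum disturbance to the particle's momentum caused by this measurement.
3.296 × 10^-26 kg·m/s

The uncertainty principle implies that measuring position disturbs momentum:
ΔxΔp ≥ ℏ/2

When we measure position with precision Δx, we necessarily introduce a momentum uncertainty:
Δp ≥ ℏ/(2Δx)
Δp_min = (1.055e-34 J·s) / (2 × 1.600e-09 m)
Δp_min = 3.296e-26 kg·m/s

The more precisely we measure position, the greater the momentum disturbance.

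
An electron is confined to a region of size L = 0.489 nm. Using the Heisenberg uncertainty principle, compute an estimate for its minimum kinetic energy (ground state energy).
39.833 meV

Using the uncertainty principle to estimate ground state energy:

1. The position uncertainty is approximately the confinement size:
   Δx ≈ L = 4.890e-10 m

2. From ΔxΔp ≥ ℏ/2, the minimum momentum uncertainty is:
   Δp ≈ ℏ/(2L) = 1.078e-25 kg·m/s

3. The kinetic energy is approximately:
   KE ≈ (Δp)²/(2m) = (1.078e-25)²/(2 × 9.109e-31 kg)
   KE ≈ 6.382e-21 J = 39.833 meV

This is an order-of-magnitude estimate of the ground state energy.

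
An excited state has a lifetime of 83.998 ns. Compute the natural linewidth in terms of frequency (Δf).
947.373 kHz

Using the energy-time uncertainty principle and E = hf:
ΔEΔt ≥ ℏ/2
hΔf·Δt ≥ ℏ/2

The minimum frequency uncertainty is:
Δf = ℏ/(2hτ) = 1/(4πτ)
Δf = 1/(4π × 8.400e-08 s)
Δf = 9.474e+05 Hz = 947.373 kHz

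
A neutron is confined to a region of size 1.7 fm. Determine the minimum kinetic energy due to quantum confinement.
1.792 MeV

Using the uncertainty principle:

1. Position uncertainty: Δx ≈ 1.700e-15 m
2. Minimum momentum uncertainty: Δp = ℏ/(2Δx) = 3.102e-20 kg·m/s
3. Minimum kinetic energy:
   KE = (Δp)²/(2m) = (3.102e-20)²/(2 × 1.675e-27 kg)
   KE = 2.872e-13 J = 1.792 MeV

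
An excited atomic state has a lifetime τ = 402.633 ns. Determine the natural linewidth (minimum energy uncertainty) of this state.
817.385 peV

Using the energy-time uncertainty principle:
ΔEΔt ≥ ℏ/2

The lifetime τ represents the time uncertainty Δt.
The natural linewidth (minimum energy uncertainty) is:

ΔE = ℏ/(2τ)
ΔE = (1.055e-34 J·s) / (2 × 4.026e-07 s)
ΔE = 1.310e-28 J = 817.385 peV

This natural linewidth limits the precision of spectroscopic measurements.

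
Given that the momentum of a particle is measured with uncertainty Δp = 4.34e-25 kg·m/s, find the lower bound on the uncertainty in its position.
121.494 pm

Using the Heisenberg uncertainty principle:
ΔxΔp ≥ ℏ/2

The minimum uncertainty in position is:
Δx_min = ℏ/(2Δp)
Δx_min = (1.055e-34 J·s) / (2 × 4.340e-25 kg·m/s)
Δx_min = 1.215e-10 m = 121.494 pm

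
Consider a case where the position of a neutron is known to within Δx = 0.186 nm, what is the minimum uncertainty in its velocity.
169.253 m/s

Using the Heisenberg uncertainty principle and Δp = mΔv:
ΔxΔp ≥ ℏ/2
Δx(mΔv) ≥ ℏ/2

The minimum uncertainty in velocity is:
Δv_min = ℏ/(2mΔx)
Δv_min = (1.055e-34 J·s) / (2 × 1.675e-27 kg × 1.860e-10 m)
Δv_min = 1.693e+02 m/s = 169.253 m/s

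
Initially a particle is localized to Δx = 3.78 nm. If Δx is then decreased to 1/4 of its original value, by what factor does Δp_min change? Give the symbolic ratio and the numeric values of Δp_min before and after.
Original Δp_min = 1.395 × 10^-26 kg·m/s; new Δp'_min = 5.580 × 10^-26 kg·m/s; ratio Δp'_min/Δp_min = 4.

From the uncertainty principle ΔxΔp ≥ ℏ/2, the minimum momentum uncertainty is Δp_min = ℏ/(2Δx).

Original (Δx = 3.78 nm = 3.780e-09 m):
Δp_min = (1.055e-34 J·s)/(2 × 3.780e-09 m) = 1.395e-26 kg·m/s

When Δx → (1/4)Δx:
Δp'_min = ℏ/(2 × (1/4)Δx) = 4 × ℏ/(2Δx) = 4 × Δp_min
Δp'_min = 4 × 1.395e-26 kg·m/s = 5.580e-26 kg·m/s

Since Δp_min ∝ 1/Δx, when Δx is decreased to 1/4 of its original value, Δp_min increases to 4 times its original value.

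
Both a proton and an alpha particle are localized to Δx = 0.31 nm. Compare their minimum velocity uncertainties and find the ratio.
The proton has the larger minimum velocity uncertainty, by a ratio of 4.0.

For both particles, Δp_min = ℏ/(2Δx) = 1.701e-25 kg·m/s (same for both).

The velocity uncertainty is Δv = Δp/m:
- proton: Δv = 1.701e-25 / 1.673e-27 = 1.017e+02 m/s = 101.692 m/s
- alpha particle: Δv = 1.701e-25 / 6.645e-27 = 2.560e+01 m/s = 25.598 m/s

Ratio: 1.017e+02 / 2.560e+01 = 4.0

The lighter particle has larger velocity uncertainty because Δv ∝ 1/m.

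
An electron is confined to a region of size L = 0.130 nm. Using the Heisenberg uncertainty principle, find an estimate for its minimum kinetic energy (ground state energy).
563.607 meV

Using the uncertainty principle to estimate ground state energy:

1. The position uncertainty is approximately the confinement size:
   Δx ≈ L = 1.300e-10 m

2. From ΔxΔp ≥ ℏ/2, the minimum momentum uncertainty is:
   Δp ≈ ℏ/(2L) = 4.056e-25 kg·m/s

3. The kinetic energy is approximately:
   KE ≈ (Δp)²/(2m) = (4.056e-25)²/(2 × 9.109e-31 kg)
   KE ≈ 9.030e-20 J = 563.607 meV

This is an order-of-magnitude estimate of the ground state energy.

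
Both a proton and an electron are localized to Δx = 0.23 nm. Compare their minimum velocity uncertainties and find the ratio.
The electron has the larger minimum velocity uncertainty, by a ratio of 1836.2.

For both particles, Δp_min = ℏ/(2Δx) = 2.293e-25 kg·m/s (same for both).

The velocity uncertainty is Δv = Δp/m:
- proton: Δv = 2.293e-25 / 1.673e-27 = 1.371e+02 m/s = 137.063 m/s
- electron: Δv = 2.293e-25 / 9.109e-31 = 2.517e+05 m/s = 251.669 km/s

Ratio: 2.517e+05 / 1.371e+02 = 1836.2

The lighter particle has larger velocity uncertainty because Δv ∝ 1/m.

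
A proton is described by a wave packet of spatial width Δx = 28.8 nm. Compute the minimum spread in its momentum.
1.831 × 10^-27 kg·m/s

For a wave packet, the spatial width Δx and momentum spread Δp are related by the uncertainty principle:
ΔxΔp ≥ ℏ/2

The minimum momentum spread is:
Δp_min = ℏ/(2Δx)
Δp_min = (1.055e-34 J·s) / (2 × 2.880e-08 m)
Δp_min = 1.831e-27 kg·m/s

A wave packet cannot have both a well-defined position and well-defined momentum.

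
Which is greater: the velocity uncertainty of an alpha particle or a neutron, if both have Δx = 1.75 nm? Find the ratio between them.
The neutron has the larger minimum velocity uncertainty, by a ratio of 4.0.

For both particles, Δp_min = ℏ/(2Δx) = 3.013e-26 kg·m/s (same for both).

The velocity uncertainty is Δv = Δp/m:
- alpha particle: Δv = 3.013e-26 / 6.645e-27 = 4.535e+00 m/s = 4.535 m/s
- neutron: Δv = 3.013e-26 / 1.675e-27 = 1.799e+01 m/s = 17.989 m/s

Ratio: 1.799e+01 / 4.535e+00 = 4.0

The lighter particle has larger velocity uncertainty because Δv ∝ 1/m.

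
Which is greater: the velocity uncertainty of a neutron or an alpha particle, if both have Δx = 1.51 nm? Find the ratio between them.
The neutron has the larger minimum velocity uncertainty, by a ratio of 4.0.

For both particles, Δp_min = ℏ/(2Δx) = 3.492e-26 kg·m/s (same for both).

The velocity uncertainty is Δv = Δp/m:
- neutron: Δv = 3.492e-26 / 1.675e-27 = 2.085e+01 m/s = 20.848 m/s
- alpha particle: Δv = 3.492e-26 / 6.645e-27 = 5.255e+00 m/s = 5.255 m/s

Ratio: 2.085e+01 / 5.255e+00 = 4.0

The lighter particle has larger velocity uncertainty because Δv ∝ 1/m.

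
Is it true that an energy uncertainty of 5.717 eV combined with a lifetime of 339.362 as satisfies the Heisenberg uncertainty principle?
Yes, it satisfies the uncertainty relation.

Calculate the product ΔEΔt:
ΔE = 5.717 eV = 9.160e-19 J
ΔEΔt = (9.160e-19 J) × (3.394e-16 s)
ΔEΔt = 3.108e-34 J·s

Compare to the minimum allowed value ℏ/2:
ℏ/2 = 5.273e-35 J·s

Since ΔEΔt = 3.108e-34 J·s ≥ 5.273e-35 J·s = ℏ/2,
this satisfies the uncertainty relation.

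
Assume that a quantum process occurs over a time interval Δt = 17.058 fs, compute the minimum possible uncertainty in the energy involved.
19.293 meV

Using the energy-time uncertainty principle:
ΔEΔt ≥ ℏ/2

The minimum uncertainty in energy is:
ΔE_min = ℏ/(2Δt)
ΔE_min = (1.055e-34 J·s) / (2 × 1.706e-14 s)
ΔE_min = 3.091e-21 J = 19.293 meV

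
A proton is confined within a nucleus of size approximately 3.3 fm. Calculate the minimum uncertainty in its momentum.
1.598 × 10^-20 kg·m/s

Using the Heisenberg uncertainty principle:
ΔxΔp ≥ ℏ/2

With Δx ≈ L = 3.300e-15 m (the confinement size):
Δp_min = ℏ/(2Δx)
Δp_min = (1.055e-34 J·s) / (2 × 3.300e-15 m)
Δp_min = 1.598e-20 kg·m/s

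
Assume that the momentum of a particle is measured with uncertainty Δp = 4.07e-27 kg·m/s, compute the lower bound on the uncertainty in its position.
12.955 nm

Using the Heisenberg uncertainty principle:
ΔxΔp ≥ ℏ/2

The minimum uncertainty in position is:
Δx_min = ℏ/(2Δp)
Δx_min = (1.055e-34 J·s) / (2 × 4.070e-27 kg·m/s)
Δx_min = 1.296e-08 m = 12.955 nm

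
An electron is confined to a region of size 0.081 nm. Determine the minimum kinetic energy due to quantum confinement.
1.452 eV

Using the uncertainty principle:

1. Position uncertainty: Δx ≈ 8.100e-11 m
2. Minimum momentum uncertainty: Δp = ℏ/(2Δx) = 6.510e-25 kg·m/s
3. Minimum kinetic energy:
   KE = (Δp)²/(2m) = (6.510e-25)²/(2 × 9.109e-31 kg)
   KE = 2.326e-19 J = 1.452 eV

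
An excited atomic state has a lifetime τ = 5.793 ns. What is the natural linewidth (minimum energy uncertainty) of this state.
56.811 neV

Using the energy-time uncertainty principle:
ΔEΔt ≥ ℏ/2

The lifetime τ represents the time uncertainty Δt.
The natural linewidth (minimum energy uncertainty) is:

ΔE = ℏ/(2τ)
ΔE = (1.055e-34 J·s) / (2 × 5.793e-09 s)
ΔE = 9.102e-27 J = 56.811 neV

This natural linewidth limits the precision of spectroscopic measurements.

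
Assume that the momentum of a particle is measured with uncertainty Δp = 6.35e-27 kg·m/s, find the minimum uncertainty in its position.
8.304 nm

Using the Heisenberg uncertainty principle:
ΔxΔp ≥ ℏ/2

The minimum uncertainty in position is:
Δx_min = ℏ/(2Δp)
Δx_min = (1.055e-34 J·s) / (2 × 6.350e-27 kg·m/s)
Δx_min = 8.304e-09 m = 8.304 nm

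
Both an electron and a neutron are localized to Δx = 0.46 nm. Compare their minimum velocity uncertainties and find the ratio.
The electron has the larger minimum velocity uncertainty, by a ratio of 1838.7.

For both particles, Δp_min = ℏ/(2Δx) = 1.146e-25 kg·m/s (same for both).

The velocity uncertainty is Δv = Δp/m:
- electron: Δv = 1.146e-25 / 9.109e-31 = 1.258e+05 m/s = 125.834 km/s
- neutron: Δv = 1.146e-25 / 1.675e-27 = 6.844e+01 m/s = 68.437 m/s

Ratio: 1.258e+05 / 6.844e+01 = 1838.7

The lighter particle has larger velocity uncertainty because Δv ∝ 1/m.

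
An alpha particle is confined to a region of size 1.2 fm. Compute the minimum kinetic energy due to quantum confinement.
906.811 keV

Using the uncertainty principle:

1. Position uncertainty: Δx ≈ 1.200e-15 m
2. Minimum momentum uncertainty: Δp = ℏ/(2Δx) = 4.394e-20 kg·m/s
3. Minimum kinetic energy:
   KE = (Δp)²/(2m) = (4.394e-20)²/(2 × 6.645e-27 kg)
   KE = 1.453e-13 J = 906.811 keV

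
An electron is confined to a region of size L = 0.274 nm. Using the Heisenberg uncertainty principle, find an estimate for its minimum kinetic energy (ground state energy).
126.871 meV

Using the uncertainty principle to estimate ground state energy:

1. The position uncertainty is approximately the confinement size:
   Δx ≈ L = 2.740e-10 m

2. From ΔxΔp ≥ ℏ/2, the minimum momentum uncertainty is:
   Δp ≈ ℏ/(2L) = 1.924e-25 kg·m/s

3. The kinetic energy is approximately:
   KE ≈ (Δp)²/(2m) = (1.924e-25)²/(2 × 9.109e-31 kg)
   KE ≈ 2.033e-20 J = 126.871 meV

This is an order-of-magnitude estimate of the ground state energy.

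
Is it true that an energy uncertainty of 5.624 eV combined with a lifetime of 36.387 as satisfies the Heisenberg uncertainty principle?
No, it violates the uncertainty relation.

Calculate the product ΔEΔt:
ΔE = 5.624 eV = 9.011e-19 J
ΔEΔt = (9.011e-19 J) × (3.639e-17 s)
ΔEΔt = 3.279e-35 J·s

Compare to the minimum allowed value ℏ/2:
ℏ/2 = 5.273e-35 J·s

Since ΔEΔt = 3.279e-35 J·s < 5.273e-35 J·s = ℏ/2,
this violates the uncertainty relation.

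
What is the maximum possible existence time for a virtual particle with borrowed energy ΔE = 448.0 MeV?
7.346 × 10^-25 s

Using the energy-time uncertainty principle:
ΔEΔt ≥ ℏ/2

For a virtual particle borrowing energy ΔE, the maximum lifetime is:
Δt_max = ℏ/(2ΔE)

Converting energy:
ΔE = 448.0 MeV = 7.178e-11 J

Δt_max = (1.055e-34 J·s) / (2 × 7.178e-11 J)
Δt_max = 7.346e-25 s = 7.346 × 10^-25 s

Virtual particles with higher borrowed energy exist for shorter times.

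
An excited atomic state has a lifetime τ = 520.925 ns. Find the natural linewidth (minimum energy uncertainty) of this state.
631.772 peV

Using the energy-time uncertainty principle:
ΔEΔt ≥ ℏ/2

The lifetime τ represents the time uncertainty Δt.
The natural linewidth (minimum energy uncertainty) is:

ΔE = ℏ/(2τ)
ΔE = (1.055e-34 J·s) / (2 × 5.209e-07 s)
ΔE = 1.012e-28 J = 631.772 peV

This natural linewidth limits the precision of spectroscopic measurements.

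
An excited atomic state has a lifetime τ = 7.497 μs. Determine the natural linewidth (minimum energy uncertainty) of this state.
43.898 peV

Using the energy-time uncertainty principle:
ΔEΔt ≥ ℏ/2

The lifetime τ represents the time uncertainty Δt.
The natural linewidth (minimum energy uncertainty) is:

ΔE = ℏ/(2τ)
ΔE = (1.055e-34 J·s) / (2 × 7.497e-06 s)
ΔE = 7.033e-30 J = 43.898 peV

This natural linewidth limits the precision of spectroscopic measurements.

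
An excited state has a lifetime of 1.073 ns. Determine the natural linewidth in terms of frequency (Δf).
74.164 MHz

Using the energy-time uncertainty principle and E = hf:
ΔEΔt ≥ ℏ/2
hΔf·Δt ≥ ℏ/2

The minimum frequency uncertainty is:
Δf = ℏ/(2hτ) = 1/(4πτ)
Δf = 1/(4π × 1.073e-09 s)
Δf = 7.416e+07 Hz = 74.164 MHz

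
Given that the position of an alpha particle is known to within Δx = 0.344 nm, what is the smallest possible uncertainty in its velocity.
23.068 m/s

Using the Heisenberg uncertainty principle and Δp = mΔv:
ΔxΔp ≥ ℏ/2
Δx(mΔv) ≥ ℏ/2

The minimum uncertainty in velocity is:
Δv_min = ℏ/(2mΔx)
Δv_min = (1.055e-34 J·s) / (2 × 6.645e-27 kg × 3.440e-10 m)
Δv_min = 2.307e+01 m/s = 23.068 m/s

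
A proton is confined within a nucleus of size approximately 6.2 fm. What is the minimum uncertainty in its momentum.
8.505 × 10^-21 kg·m/s

Using the Heisenberg uncertainty principle:
ΔxΔp ≥ ℏ/2

With Δx ≈ L = 6.200e-15 m (the confinement size):
Δp_min = ℏ/(2Δx)
Δp_min = (1.055e-34 J·s) / (2 × 6.200e-15 m)
Δp_min = 8.505e-21 kg·m/s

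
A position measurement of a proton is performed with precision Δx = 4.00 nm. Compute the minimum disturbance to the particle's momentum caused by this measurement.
1.318 × 10^-26 kg·m/s

The uncertainty principle implies that measuring position disturbs momentum:
ΔxΔp ≥ ℏ/2

When we measure position with precision Δx, we necessarily introduce a momentum uncertainty:
Δp ≥ ℏ/(2Δx)
Δp_min = (1.055e-34 J·s) / (2 × 4.000e-09 m)
Δp_min = 1.318e-26 kg·m/s

The more precisely we measure position, the greater the momentum disturbance.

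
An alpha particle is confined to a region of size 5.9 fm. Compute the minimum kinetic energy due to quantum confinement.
37.512 keV

Using the uncertainty principle:

1. Position uncertainty: Δx ≈ 5.900e-15 m
2. Minimum momentum uncertainty: Δp = ℏ/(2Δx) = 8.937e-21 kg·m/s
3. Minimum kinetic energy:
   KE = (Δp)²/(2m) = (8.937e-21)²/(2 × 6.645e-27 kg)
   KE = 6.010e-15 J = 37.512 keV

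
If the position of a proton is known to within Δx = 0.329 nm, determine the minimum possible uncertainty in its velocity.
95.819 m/s

Using the Heisenberg uncertainty principle and Δp = mΔv:
ΔxΔp ≥ ℏ/2
Δx(mΔv) ≥ ℏ/2

The minimum uncertainty in velocity is:
Δv_min = ℏ/(2mΔx)
Δv_min = (1.055e-34 J·s) / (2 × 1.673e-27 kg × 3.290e-10 m)
Δv_min = 9.582e+01 m/s = 95.819 m/s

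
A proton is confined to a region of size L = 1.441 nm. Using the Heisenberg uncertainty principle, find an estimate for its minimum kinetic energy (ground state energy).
2.498 μeV

Using the uncertainty principle to estimate ground state energy:

1. The position uncertainty is approximately the confinement size:
   Δx ≈ L = 1.441e-09 m

2. From ΔxΔp ≥ ℏ/2, the minimum momentum uncertainty is:
   Δp ≈ ℏ/(2L) = 3.659e-26 kg·m/s

3. The kinetic energy is approximately:
   KE ≈ (Δp)²/(2m) = (3.659e-26)²/(2 × 1.673e-27 kg)
   KE ≈ 4.003e-25 J = 2.498 μeV

This is an order-of-magnitude estimate of the ground state energy.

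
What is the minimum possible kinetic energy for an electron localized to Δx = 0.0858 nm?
1.294 eV

Localizing a particle requires giving it sufficient momentum uncertainty:

1. From uncertainty principle: Δp ≥ ℏ/(2Δx)
   Δp_min = (1.055e-34 J·s) / (2 × 8.580e-11 m)
   Δp_min = 6.146e-25 kg·m/s

2. This momentum uncertainty corresponds to kinetic energy:
   KE ≈ (Δp)²/(2m) = (6.146e-25)²/(2 × 9.109e-31 kg)
   KE = 2.073e-19 J = 1.294 eV

Tighter localization requires more energy.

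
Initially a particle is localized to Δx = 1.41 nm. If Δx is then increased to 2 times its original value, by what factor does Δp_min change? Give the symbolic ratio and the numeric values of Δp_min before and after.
Original Δp_min = 3.740 × 10^-26 kg·m/s; new Δp'_min = 1.870 × 10^-26 kg·m/s; ratio Δp'_min/Δp_min = 1/2.

From the uncertainty principle ΔxΔp ≥ ℏ/2, the minimum momentum uncertainty is Δp_min = ℏ/(2Δx).

Original (Δx = 1.41 nm = 1.410e-09 m):
Δp_min = (1.055e-34 J·s)/(2 × 1.410e-09 m) = 3.740e-26 kg·m/s

When Δx → 2Δx:
Δp'_min = ℏ/(2 × 2Δx) = (1/2) × ℏ/(2Δx) = (1/2) × Δp_min
Δp'_min = 1/2 × 3.740e-26 kg·m/s = 1.870e-26 kg·m/s

Since Δp_min ∝ 1/Δx, when Δx is increased to 2 times its original value, Δp_min decreases to 1/2 of its original value.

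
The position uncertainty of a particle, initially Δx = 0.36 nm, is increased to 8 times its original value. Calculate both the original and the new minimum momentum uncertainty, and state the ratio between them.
Original Δp_min = 1.465 × 10^-25 kg·m/s; new Δp'_min = 1.831 × 10^-26 kg·m/s; ratio Δp'_min/Δp_min = 1/8.

From the uncertainty principle ΔxΔp ≥ ℏ/2, the minimum momentum uncertainty is Δp_min = ℏ/(2Δx).

Original (Δx = 0.36 nm = 3.600e-10 m):
Δp_min = (1.055e-34 J·s)/(2 × 3.600e-10 m) = 1.465e-25 kg·m/s

When Δx → 8Δx:
Δp'_min = ℏ/(2 × 8Δx) = (1/8) × ℏ/(2Δx) = (1/8) × Δp_min
Δp'_min = 1/8 × 1.465e-25 kg·m/s = 1.831e-26 kg·m/s

Since Δp_min ∝ 1/Δx, when Δx is increased to 8 times its original value, Δp_min decreases to 1/8 of its original value.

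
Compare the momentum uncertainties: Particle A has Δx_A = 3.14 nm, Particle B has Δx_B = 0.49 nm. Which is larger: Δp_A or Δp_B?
Particle B has the larger minimum momentum uncertainty, by a factor of 6.41.

For each particle, the minimum momentum uncertainty is Δp_min = ℏ/(2Δx):

Particle A: Δp_A = ℏ/(2×3.140e-09 m) = 1.679e-26 kg·m/s
Particle B: Δp_B = ℏ/(2×4.900e-10 m) = 1.076e-25 kg·m/s

Ratio: Δp_B/Δp_A = 6.41

Since Δp_min ∝ 1/Δx, the particle with smaller position uncertainty (B) has larger momentum uncertainty.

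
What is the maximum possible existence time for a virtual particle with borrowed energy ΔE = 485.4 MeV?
6.780 × 10^-25 s

Using the energy-time uncertainty principle:
ΔEΔt ≥ ℏ/2

For a virtual particle borrowing energy ΔE, the maximum lifetime is:
Δt_max = ℏ/(2ΔE)

Converting energy:
ΔE = 485.4 MeV = 7.777e-11 J

Δt_max = (1.055e-34 J·s) / (2 × 7.777e-11 J)
Δt_max = 6.780e-25 s = 6.780 × 10^-25 s

Virtual particles with higher borrowed energy exist for shorter times.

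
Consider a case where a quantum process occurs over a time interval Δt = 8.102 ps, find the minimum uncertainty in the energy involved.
40.620 μeV

Using the energy-time uncertainty principle:
ΔEΔt ≥ ℏ/2

The minimum uncertainty in energy is:
ΔE_min = ℏ/(2Δt)
ΔE_min = (1.055e-34 J·s) / (2 × 8.102e-12 s)
ΔE_min = 6.508e-24 J = 40.620 μeV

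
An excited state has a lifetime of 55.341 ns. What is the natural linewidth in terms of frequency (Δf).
1.438 MHz

Using the energy-time uncertainty principle and E = hf:
ΔEΔt ≥ ℏ/2
hΔf·Δt ≥ ℏ/2

The minimum frequency uncertainty is:
Δf = ℏ/(2hτ) = 1/(4πτ)
Δf = 1/(4π × 5.534e-08 s)
Δf = 1.438e+06 Hz = 1.438 MHz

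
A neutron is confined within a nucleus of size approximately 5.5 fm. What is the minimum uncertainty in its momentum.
9.587 × 10^-21 kg·m/s

Using the Heisenberg uncertainty principle:
ΔxΔp ≥ ℏ/2

With Δx ≈ L = 5.500e-15 m (the confinement size):
Δp_min = ℏ/(2Δx)
Δp_min = (1.055e-34 J·s) / (2 × 5.500e-15 m)
Δp_min = 9.587e-21 kg·m/s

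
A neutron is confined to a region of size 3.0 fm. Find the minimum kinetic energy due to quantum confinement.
575.590 keV

Using the uncertainty principle:

1. Position uncertainty: Δx ≈ 3.000e-15 m
2. Minimum momentum uncertainty: Δp = ℏ/(2Δx) = 1.758e-20 kg·m/s
3. Minimum kinetic energy:
   KE = (Δp)²/(2m) = (1.758e-20)²/(2 × 1.675e-27 kg)
   KE = 9.222e-14 J = 575.590 keV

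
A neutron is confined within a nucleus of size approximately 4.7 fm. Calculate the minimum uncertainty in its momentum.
1.122 × 10^-20 kg·m/s

Using the Heisenberg uncertainty principle:
ΔxΔp ≥ ℏ/2

With Δx ≈ L = 4.700e-15 m (the confinement size):
Δp_min = ℏ/(2Δx)
Δp_min = (1.055e-34 J·s) / (2 × 4.700e-15 m)
Δp_min = 1.122e-20 kg·m/s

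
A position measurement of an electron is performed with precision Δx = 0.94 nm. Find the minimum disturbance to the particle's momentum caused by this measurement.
5.609 × 10^-26 kg·m/s

The uncertainty principle implies that measuring position disturbs momentum:
ΔxΔp ≥ ℏ/2

When we measure position with precision Δx, we necessarily introduce a momentum uncertainty:
Δp ≥ ℏ/(2Δx)
Δp_min = (1.055e-34 J·s) / (2 × 9.400e-10 m)
Δp_min = 5.609e-26 kg·m/s

The more precisely we measure position, the greater the momentum disturbance.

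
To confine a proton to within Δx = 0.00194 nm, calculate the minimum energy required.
1.378 eV

Localizing a particle requires giving it sufficient momentum uncertainty:

1. From uncertainty principle: Δp ≥ ℏ/(2Δx)
   Δp_min = (1.055e-34 J·s) / (2 × 1.940e-12 m)
   Δp_min = 2.718e-23 kg·m/s

2. This momentum uncertainty corresponds to kinetic energy:
   KE ≈ (Δp)²/(2m) = (2.718e-23)²/(2 × 1.673e-27 kg)
   KE = 2.208e-19 J = 1.378 eV

Tighter localization requires more energy.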